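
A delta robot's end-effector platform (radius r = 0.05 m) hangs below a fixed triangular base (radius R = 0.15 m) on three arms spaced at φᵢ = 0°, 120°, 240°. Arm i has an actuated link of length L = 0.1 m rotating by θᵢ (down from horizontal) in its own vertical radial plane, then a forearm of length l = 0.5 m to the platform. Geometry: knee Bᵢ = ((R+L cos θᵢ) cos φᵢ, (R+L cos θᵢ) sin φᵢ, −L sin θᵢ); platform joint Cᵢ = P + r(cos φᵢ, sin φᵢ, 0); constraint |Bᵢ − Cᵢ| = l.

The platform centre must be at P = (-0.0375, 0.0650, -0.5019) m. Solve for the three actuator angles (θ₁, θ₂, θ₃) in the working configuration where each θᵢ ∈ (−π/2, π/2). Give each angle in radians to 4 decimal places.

θ₁ = 0.6107, θ₂ = 0.1746, θ₃ = 0.6109

rotate P by −φ1: (-0.0375, 0.0650, -0.5019)
  e−x'=0.1375;  (l²−L²−(e−x')²−y'²−z²)/2L = -0.1752
  √(A²+B²)=0.5204;  θ1 = -1.3034+1.9141 ≈ 0.6107
rotate P by −φ2: (0.0750, 0.0000, -0.5019)
  A=0.0250, B=-0.5019, C=(l²−L²−A²−y'²−z²)/(2L)=-0.0626
  θ2 = atan2(B,A) + arccos(C/0.5025) = 0.1746
rotate P by −φ3: (-0.0375, -0.0650, -0.5019)
  e−x'=0.1375;  (l²−L²−(e−x')²−y'²−z²)/2L = -0.1752
  γ=atan2(-0.5019,0.1375)=-1.3033;  ψ=arccos(-0.3367)=1.9142;  θ3=γ+ψ≈0.6109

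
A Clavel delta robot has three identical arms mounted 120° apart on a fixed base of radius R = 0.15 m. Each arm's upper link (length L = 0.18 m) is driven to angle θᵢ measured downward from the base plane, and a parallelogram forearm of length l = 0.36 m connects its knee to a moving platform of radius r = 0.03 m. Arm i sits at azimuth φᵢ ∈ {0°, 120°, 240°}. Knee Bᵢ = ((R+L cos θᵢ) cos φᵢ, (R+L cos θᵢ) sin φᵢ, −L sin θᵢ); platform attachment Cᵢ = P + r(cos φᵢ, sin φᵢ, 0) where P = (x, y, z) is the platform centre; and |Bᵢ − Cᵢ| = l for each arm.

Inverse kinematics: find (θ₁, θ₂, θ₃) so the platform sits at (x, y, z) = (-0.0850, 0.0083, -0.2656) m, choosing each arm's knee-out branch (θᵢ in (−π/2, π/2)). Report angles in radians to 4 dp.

arm 1 (φ=0.0°): x'=-0.0850, y'=0.0083
  e−x'=0.2050;  (l²−L²−(e−x')²−y'²−z²)/2L = -0.0429
  √(A²+B²)=0.3355;  θ1 = -0.9135+1.6990 ≈ 0.7855
φ2=120.0° → target in arm frame (0.0497, 0.0695)
  A=0.0703, B=-0.2656, C=(l²−L²−A²−y'²−z²)/(2L)=0.0469
  γ=atan2(-0.2656,0.0703)=-1.3120;  ψ=arccos(0.1707)=1.3992;  θ2=γ+ψ≈0.0872
arm 3 (φ=240.0°): x'=0.0353, y'=-0.0778
  A cos θ + B sin θ = C:  0.0847·cos θ + -0.2656·sin θ = 0.0373
  γ=atan2(-0.2656,0.0847)=-1.2621;  ψ=arccos(0.1339)=1.4365;  θ3=γ+ψ≈0.1744

θ₁ = 0.7855, θ₂ = 0.0872, θ₃ = 0.1744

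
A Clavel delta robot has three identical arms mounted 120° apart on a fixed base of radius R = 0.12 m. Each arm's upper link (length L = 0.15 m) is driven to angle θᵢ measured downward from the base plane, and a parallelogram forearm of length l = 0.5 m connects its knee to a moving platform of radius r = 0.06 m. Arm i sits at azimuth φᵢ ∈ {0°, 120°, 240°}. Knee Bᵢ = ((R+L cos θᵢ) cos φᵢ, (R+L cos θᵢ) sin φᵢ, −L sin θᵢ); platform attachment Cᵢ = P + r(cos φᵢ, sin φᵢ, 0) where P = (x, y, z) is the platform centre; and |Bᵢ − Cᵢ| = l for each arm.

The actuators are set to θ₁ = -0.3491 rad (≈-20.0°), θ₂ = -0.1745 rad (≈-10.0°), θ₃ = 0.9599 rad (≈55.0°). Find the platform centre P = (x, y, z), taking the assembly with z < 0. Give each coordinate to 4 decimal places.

S1 = (0.2010·cos0.0°, 0.2010·sin0.0°, 0.0513) = (0.2010, 0.0000, 0.0513)
S2 = (0.2077·cos120.0°, 0.2077·sin120.0°, 0.0260) = (-0.1039, 0.1799, 0.0260)
arm 3 at φ=240.0°: (R−r)+L cos θ3 = 0.1460;  S3 = (-0.0730, -0.1265, -0.1229)
subtract pairs → two planes through P
[-0.6096 0.3598 -0.0505]·P = 0.0008;  [-0.5479 -0.2529 -0.3484]·P = -0.0066
Cramer: x(z) = 0.0062-0.3931z;  y(z) = 0.0127-0.5256z
quadratic in z: (1.4308)z²+(0.0372)z+(-0.2093)=0, √Δ=1.0950 → z ∈ {-0.3956, 0.3697}; z = -0.3956 (taking z<0)
x = 0.1617, y = 0.2207

(0.1617, 0.2207, -0.3956)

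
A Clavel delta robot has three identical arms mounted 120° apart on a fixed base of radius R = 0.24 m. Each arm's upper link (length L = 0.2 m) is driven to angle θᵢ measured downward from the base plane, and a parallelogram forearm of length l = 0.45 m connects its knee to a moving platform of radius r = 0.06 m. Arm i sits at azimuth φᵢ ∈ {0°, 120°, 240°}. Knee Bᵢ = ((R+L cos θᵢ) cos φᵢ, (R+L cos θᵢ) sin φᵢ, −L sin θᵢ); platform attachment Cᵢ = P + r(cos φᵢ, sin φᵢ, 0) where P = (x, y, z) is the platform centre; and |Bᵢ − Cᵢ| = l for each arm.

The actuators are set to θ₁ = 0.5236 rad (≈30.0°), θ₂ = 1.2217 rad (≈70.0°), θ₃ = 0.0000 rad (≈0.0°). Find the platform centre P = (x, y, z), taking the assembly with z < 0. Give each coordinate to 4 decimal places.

S1 = (0.3532·cos0.0°, 0.3532·sin0.0°, -0.1000) = (0.3532, 0.0000, -0.1000)
arm 2 at φ=120.0°: e+L cos θ2 = 0.2484;  S2 = (-0.1242, 0.2151, -0.1879)
arm 3 at φ=240.0°: e+L cos θ3 = 0.3800;  S3 = (-0.1900, -0.3291, 0.0000)
|S₂|²−|S₁|² = -0.0377;  |S₃|²−|S₁|² = 0.0096
plane₁₂: -0.9548x+0.4303y+-0.1759z = -0.0377
Cramer: x(z) = 0.0189-0.0271z;  y(z) = -0.0458+0.3486z
quadratic in z: (1.1223)z²+(0.1862)z+(-0.0786)=0, √Δ=0.6226 → z ∈ {-0.3603, 0.1944}; z = -0.3603 (taking z<0)
x = 0.0286, y = -0.1714

(0.0286, -0.1714, -0.3603)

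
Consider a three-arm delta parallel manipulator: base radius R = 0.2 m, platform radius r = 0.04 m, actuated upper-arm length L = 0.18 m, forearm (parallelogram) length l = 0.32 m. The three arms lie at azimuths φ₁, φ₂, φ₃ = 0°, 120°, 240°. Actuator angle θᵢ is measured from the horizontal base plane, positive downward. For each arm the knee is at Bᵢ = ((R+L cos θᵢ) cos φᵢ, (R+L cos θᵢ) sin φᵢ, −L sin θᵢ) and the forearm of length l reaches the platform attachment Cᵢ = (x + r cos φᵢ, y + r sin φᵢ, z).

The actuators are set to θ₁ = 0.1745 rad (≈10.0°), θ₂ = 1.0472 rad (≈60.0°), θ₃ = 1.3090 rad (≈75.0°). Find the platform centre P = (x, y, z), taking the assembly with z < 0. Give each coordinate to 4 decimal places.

arm 1 at φ=0.0°: e+L cos θ1 = 0.3373;  S1 = (0.3373, 0.0000, -0.0313)
arm 2 at φ=120.0°: e+L cos θ2 = 0.2500;  S2 = (-0.1250, 0.2165, -0.1559)
φ3=240.0°: virtual centre (-0.1033, -0.1789, -0.1739), radius l
|S₂|²−|S₁|² = -0.0279;  |S₃|²−|S₁|² = -0.0418
linear system: -0.9245x+0.4330y = -0.0279−-0.2493z; -0.8811x+-0.3578y = -0.0418−-0.2852z
Cramer: x(z) = 0.0394-0.2986z;  y(z) = 0.0197-0.0619z
quadratic in z: (1.0930)z²+(0.2379)z+(-0.0123)=0, √Δ=0.3325 → z ∈ {-0.2609, 0.0433}; z = -0.2609 (taking z<0)
x = 0.1174, y = 0.0359

(0.1174, 0.0359, -0.2609)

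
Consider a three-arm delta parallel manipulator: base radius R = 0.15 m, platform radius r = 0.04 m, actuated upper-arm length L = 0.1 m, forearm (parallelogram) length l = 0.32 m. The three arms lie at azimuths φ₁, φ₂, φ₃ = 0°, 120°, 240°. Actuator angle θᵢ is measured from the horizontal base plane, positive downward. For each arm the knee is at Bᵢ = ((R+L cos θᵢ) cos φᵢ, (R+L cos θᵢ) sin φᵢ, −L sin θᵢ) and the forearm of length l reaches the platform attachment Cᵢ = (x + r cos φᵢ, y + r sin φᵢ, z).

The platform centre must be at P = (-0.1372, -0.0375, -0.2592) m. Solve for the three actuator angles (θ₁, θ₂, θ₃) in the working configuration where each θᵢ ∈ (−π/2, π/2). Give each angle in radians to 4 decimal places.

θ₁ = 1.3093, θ₂ = 0.2622, θ₃ = -0.2614

rotate P by −φ1: (-0.1372, -0.0375, -0.2592)
  e−x'=0.2472;  (l²−L²−(e−x')²−y'²−z²)/2L = -0.1865
  θ1 = atan2(B,A) + arccos(C/0.3582) = 1.3093
rotate P by −φ2: (0.0361, 0.1376, -0.2592)
  e−x'=0.0739;  (l²−L²−(e−x')²−y'²−z²)/2L = 0.0042
  √(A²+B²)=0.2695;  θ2 = -1.2931+1.5554 ≈ 0.2622
rotate P by −φ3: (0.1011, -0.1001, -0.2592)
  e−x'=0.0089;  (l²−L²−(e−x')²−y'²−z²)/2L = 0.0756
  √(A²+B²)=0.2594;  θ3 = -1.5364+1.2750 ≈ -0.2614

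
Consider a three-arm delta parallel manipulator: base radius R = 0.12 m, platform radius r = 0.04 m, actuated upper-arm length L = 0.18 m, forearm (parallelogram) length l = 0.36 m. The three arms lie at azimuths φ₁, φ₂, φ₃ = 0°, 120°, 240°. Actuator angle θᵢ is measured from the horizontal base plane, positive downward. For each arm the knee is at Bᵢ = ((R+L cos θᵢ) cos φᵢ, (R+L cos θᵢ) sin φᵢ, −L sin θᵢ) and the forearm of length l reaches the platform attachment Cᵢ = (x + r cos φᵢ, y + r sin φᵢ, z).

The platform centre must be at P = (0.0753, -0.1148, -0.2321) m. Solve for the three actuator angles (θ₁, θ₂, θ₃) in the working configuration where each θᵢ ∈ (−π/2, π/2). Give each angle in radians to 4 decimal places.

rotate P by −φ1: (0.0753, -0.1148, -0.2321)
  A cos θ + B sin θ = C:  0.0047·cos θ + -0.2321·sin θ = 0.0837
  γ=atan2(-0.2321,0.0047)=-1.5505;  ψ=arccos(0.3605)=1.2020;  θ1=γ+ψ≈-0.3486
rotate P by −φ2: (-0.1371, -0.0078, -0.2321)
  A cos θ + B sin θ = C:  0.2171·cos θ + -0.2321·sin θ = -0.0107
  √(A²+B²)=0.3178;  θ2 = -0.8188+1.6045 ≈ 0.7856
arm 3 (φ=240.0°): x'=0.0618, y'=0.1226
  A cos θ + B sin θ = C:  0.0182·cos θ + -0.2321·sin θ = 0.0777
  θ3 = atan2(B,A) + arccos(C/0.2328) = -0.2618

θ₁ = -0.3486, θ₂ = 0.7856, θ₃ = -0.2618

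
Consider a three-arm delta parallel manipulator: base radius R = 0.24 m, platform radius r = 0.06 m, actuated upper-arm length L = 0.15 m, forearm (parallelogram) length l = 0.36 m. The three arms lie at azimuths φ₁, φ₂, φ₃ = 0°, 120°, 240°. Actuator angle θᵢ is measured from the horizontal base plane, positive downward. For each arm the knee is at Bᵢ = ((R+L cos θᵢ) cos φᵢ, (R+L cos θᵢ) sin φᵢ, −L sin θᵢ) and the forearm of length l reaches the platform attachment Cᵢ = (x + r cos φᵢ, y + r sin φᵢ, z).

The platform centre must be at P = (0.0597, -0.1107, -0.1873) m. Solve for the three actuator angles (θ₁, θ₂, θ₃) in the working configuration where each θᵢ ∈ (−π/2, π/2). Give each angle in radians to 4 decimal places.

θ₁ = -0.1744, θ₂ = 1.2220, θ₃ = -0.2617

φ1=0.0° → target in arm frame (0.0597, -0.1107)
  A=0.1203, B=-0.1873, C=(l²−L²−A²−y'²−z²)/(2L)=0.1510
  θ1 = atan2(B,A) + arccos(C/0.2226) = -0.1744
rotate P by −φ2: (-0.1257, 0.0036, -0.1873)
  A cos θ + B sin θ = C:  0.3057·cos θ + -0.1873·sin θ = -0.0715
  θ2 = atan2(B,A) + arccos(C/0.3585) = 1.2220
arm 3 (φ=240.0°): x'=0.0660, y'=0.1071
  A=0.1140, B=-0.1873, C=(l²−L²−A²−y'²−z²)/(2L)=0.1586
  γ=atan2(-0.1873,0.1140)=-1.0241;  ψ=arccos(0.7232)=0.7624;  θ3=γ+ψ≈-0.2617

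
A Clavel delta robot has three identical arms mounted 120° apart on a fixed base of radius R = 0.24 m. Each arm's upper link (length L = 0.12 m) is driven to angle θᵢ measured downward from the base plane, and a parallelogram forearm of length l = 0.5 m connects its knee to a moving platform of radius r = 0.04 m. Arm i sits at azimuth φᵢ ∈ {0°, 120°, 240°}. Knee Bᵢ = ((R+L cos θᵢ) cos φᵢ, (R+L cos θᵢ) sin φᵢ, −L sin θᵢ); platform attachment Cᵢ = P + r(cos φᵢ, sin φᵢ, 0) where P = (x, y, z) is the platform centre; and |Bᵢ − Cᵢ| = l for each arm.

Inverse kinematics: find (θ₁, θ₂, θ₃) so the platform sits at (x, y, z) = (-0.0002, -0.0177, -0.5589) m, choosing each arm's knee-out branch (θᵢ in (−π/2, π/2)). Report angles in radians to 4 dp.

θ₁ = 1.3094, θ₂ = 1.3969, θ₃ = 1.2219

arm 1 (φ=0.0°): x'=-0.0002, y'=-0.0177
  A=0.2002, B=-0.5589, C=(l²−L²−A²−y'²−z²)/(2L)=-0.4882
  θ1 = atan2(B,A) + arccos(C/0.5937) = 1.3094
arm 2 (φ=120.0°): x'=-0.0152, y'=0.0090
  A=0.2152, B=-0.5589, C=(l²−L²−A²−y'²−z²)/(2L)=-0.5132
  θ2 = atan2(B,A) + arccos(C/0.5989) = 1.3969
rotate P by −φ3: (0.0154, 0.0087, -0.5589)
  e−x'=0.1846;  (l²−L²−(e−x')²−y'²−z²)/2L = -0.4621
  √(A²+B²)=0.5886;  θ3 = -1.2518+2.4737 ≈ 1.2219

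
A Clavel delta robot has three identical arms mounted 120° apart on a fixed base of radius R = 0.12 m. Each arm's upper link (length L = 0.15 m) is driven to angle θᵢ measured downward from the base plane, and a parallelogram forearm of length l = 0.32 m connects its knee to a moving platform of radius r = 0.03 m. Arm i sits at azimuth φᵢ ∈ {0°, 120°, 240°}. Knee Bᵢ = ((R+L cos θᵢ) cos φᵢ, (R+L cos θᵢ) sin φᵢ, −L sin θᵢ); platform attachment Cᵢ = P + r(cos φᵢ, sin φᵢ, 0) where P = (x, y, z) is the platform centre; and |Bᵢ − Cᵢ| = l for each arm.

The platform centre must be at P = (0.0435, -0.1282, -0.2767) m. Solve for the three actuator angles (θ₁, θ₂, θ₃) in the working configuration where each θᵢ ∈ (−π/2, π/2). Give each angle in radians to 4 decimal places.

rotate P by −φ1: (0.0435, -0.1282, -0.2767)
  e−x'=0.0465;  (l²−L²−(e−x')²−y'²−z²)/2L = -0.0509
  γ=atan2(-0.2767,0.0465)=-1.4043;  ψ=arccos(-0.1813)=1.7531;  θ1=γ+ψ≈0.3488
rotate P by −φ2: (-0.1328, 0.0264, -0.2767)
  e−x'=0.2228;  (l²−L²−(e−x')²−y'²−z²)/2L = -0.1566
  √(A²+B²)=0.3552;  θ2 = -0.8929+2.0274 ≈ 1.1345
rotate P by −φ3: (0.0893, 0.1018, -0.2767)
  e−x'=0.0007;  (l²−L²−(e−x')²−y'²−z²)/2L = -0.0234
  γ=atan2(-0.2767,0.0007)=-1.5682;  ψ=arccos(-0.0846)=1.6555;  θ3=γ+ψ≈0.0873

θ₁ = 0.3488, θ₂ = 1.1345, θ₃ = 0.0873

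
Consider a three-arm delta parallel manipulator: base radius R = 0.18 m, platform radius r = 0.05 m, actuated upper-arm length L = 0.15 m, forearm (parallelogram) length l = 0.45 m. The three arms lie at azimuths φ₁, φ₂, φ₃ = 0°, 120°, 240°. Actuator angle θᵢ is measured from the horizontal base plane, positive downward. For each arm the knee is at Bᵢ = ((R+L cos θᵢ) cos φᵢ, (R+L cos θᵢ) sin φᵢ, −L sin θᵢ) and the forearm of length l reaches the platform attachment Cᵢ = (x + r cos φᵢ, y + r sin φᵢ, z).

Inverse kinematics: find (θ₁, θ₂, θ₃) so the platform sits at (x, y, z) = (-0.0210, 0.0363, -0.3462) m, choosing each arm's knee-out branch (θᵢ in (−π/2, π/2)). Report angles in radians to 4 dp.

θ₁ = 0.0877, θ₂ = -0.2617, θ₃ = 0.0874

rotate P by −φ1: (-0.0210, 0.0363, -0.3462)
  A cos θ + B sin θ = C:  0.1510·cos θ + -0.3462·sin θ = 0.1201
  θ1 = atan2(B,A) + arccos(C/0.3777) = 0.0877
φ2=120.0° → target in arm frame (0.0419, 0.0000)
  A cos θ + B sin θ = C:  0.0881·cos θ + -0.3462·sin θ = 0.1746
  √(A²+B²)=0.3572;  θ2 = -1.3217+1.0600 ≈ -0.2617
φ3=240.0° → target in arm frame (-0.0209, -0.0363)
  A cos θ + B sin θ = C:  0.1509·cos θ + -0.3462·sin θ = 0.1201
  √(A²+B²)=0.3777;  θ3 = -1.1597+1.2471 ≈ 0.0874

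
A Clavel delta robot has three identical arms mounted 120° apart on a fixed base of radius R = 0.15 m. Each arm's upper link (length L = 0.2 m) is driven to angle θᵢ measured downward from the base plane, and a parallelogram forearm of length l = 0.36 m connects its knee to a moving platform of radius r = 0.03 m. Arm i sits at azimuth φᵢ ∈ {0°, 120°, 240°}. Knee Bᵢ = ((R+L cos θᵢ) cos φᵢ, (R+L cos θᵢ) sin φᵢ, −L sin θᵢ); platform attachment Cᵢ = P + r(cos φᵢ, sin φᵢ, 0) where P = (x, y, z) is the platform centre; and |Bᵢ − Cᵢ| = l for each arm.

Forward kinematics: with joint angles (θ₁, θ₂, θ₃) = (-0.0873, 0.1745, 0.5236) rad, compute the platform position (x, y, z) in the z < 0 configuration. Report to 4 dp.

arm 1 at φ=0.0°: e+L cos θ1 = 0.3192;  centre 1 = (0.3192, 0.0000, 0.0174)
arm 2 at φ=120.0°: e+L cos θ2 = 0.3170;  centre 2 = (-0.1585, 0.2745, -0.0347)
φ3=240.0°: virtual centre (-0.1466, -0.2539, -0.1000), radius l
|centre ₂|²−|centre ₁|² = -0.0005;  |centre ₃|²−|centre ₁|² = -0.0062
plane₁₂: -0.9554x+0.5490y+-0.1043z = -0.0005
det = 0.9967;  x = 0.0037+-0.1825z,  y = 0.0055+-0.1276z
into |P−centre ₁|² = l²: 1.0496z² + 0.0789z + -0.0297 = 0;  Δ = 0.1310;  z = -0.2100 or 0.1348 → z<0 root = -0.2100
x = 0.0420, y = 0.0323

(0.0420, 0.0323, -0.2100)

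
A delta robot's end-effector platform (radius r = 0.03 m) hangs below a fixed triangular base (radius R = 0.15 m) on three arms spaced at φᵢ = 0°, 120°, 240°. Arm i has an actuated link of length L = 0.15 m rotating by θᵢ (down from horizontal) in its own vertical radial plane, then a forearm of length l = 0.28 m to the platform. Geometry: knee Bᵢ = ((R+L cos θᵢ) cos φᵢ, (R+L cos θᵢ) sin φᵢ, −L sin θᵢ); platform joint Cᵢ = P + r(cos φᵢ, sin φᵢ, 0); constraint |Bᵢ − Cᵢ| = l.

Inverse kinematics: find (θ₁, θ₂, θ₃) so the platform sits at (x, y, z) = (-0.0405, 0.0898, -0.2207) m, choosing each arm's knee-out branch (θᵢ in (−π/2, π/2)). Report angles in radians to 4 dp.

rotate P by −φ1: (-0.0405, 0.0898, -0.2207)
  A cos θ + B sin θ = C:  0.1605·cos θ + -0.2207·sin θ = -0.0888
  θ1 = atan2(B,A) + arccos(C/0.2729) = 0.9601
arm 2 (φ=120.0°): x'=0.0980, y'=-0.0098
  A=0.0220, B=-0.2207, C=(l²−L²−A²−y'²−z²)/(2L)=0.0220
  θ2 = atan2(B,A) + arccos(C/0.2218) = -0.0003
φ3=240.0° → target in arm frame (-0.0575, -0.0800)
  e−x'=0.1775;  (l²−L²−(e−x')²−y'²−z²)/2L = -0.1024
  θ3 = atan2(B,A) + arccos(C/0.2832) = 1.0473

θ₁ = 0.9601, θ₂ = -0.0003, θ₃ = 1.0473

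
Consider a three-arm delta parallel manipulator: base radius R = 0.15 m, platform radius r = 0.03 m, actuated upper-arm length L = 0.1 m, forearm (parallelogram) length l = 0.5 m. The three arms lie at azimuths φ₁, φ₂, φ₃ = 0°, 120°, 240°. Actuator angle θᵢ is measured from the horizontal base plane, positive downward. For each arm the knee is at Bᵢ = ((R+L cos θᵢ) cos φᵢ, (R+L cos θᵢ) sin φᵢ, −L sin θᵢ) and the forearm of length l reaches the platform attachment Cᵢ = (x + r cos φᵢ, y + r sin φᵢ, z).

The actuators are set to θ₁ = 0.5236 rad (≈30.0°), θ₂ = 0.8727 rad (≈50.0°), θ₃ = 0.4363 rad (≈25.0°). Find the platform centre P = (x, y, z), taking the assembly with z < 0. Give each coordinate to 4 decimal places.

φ1=0.0°: virtual centre (0.2066, 0.0000, -0.0500), radius l
centre 2 = (0.1843·cos120.0°, 0.1843·sin120.0°, -0.0766) = (-0.0921, 0.1596, -0.0766)
arm 3 at φ=240.0°: (R−r)+L cos θ3 = 0.2106;  centre 3 = (-0.1053, -0.1824, -0.0423)
eliminate P² terms by subtracting sphere 1 from 2 and 3
linear system: -0.5975x+0.3192y = -0.0054−-0.0532z; -0.6238x+-0.3648y = 0.0010−0.0155z
det = 0.4171;  x = 0.0039+-0.0347z,  y = -0.0094+0.1018z
into |P−centre ₁|² = l²: 1.0116z² + 0.1122z + -0.2063 = 0;  Δ = 0.8475;  z = -0.5105 or 0.3996 → z<0 root = -0.5105
x = 0.0217, y = -0.0613

(0.0217, -0.0613, -0.5105)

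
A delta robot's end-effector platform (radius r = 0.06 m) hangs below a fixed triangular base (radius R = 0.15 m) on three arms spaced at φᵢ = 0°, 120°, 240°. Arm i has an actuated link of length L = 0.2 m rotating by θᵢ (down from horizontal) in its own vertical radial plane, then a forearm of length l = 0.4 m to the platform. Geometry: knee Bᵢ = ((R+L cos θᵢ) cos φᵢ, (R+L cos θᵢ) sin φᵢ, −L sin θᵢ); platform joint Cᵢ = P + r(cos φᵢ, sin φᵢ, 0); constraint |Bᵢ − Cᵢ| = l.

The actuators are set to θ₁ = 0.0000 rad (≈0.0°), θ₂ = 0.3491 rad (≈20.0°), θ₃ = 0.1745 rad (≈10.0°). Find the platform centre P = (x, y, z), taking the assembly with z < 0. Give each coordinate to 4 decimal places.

φ1=0.0°: virtual centre (0.2900, 0.0000, 0.0000), radius l
S2 = (0.2779·cos120.0°, 0.2779·sin120.0°, -0.0684) = (-0.1390, 0.2407, -0.0684)
φ3=240.0°: virtual centre (-0.1435, -0.2485, -0.0347), radius l
subtract pairs → two planes through P
[-0.8579 0.4814 -0.1368]·P = -0.0022;  [-0.8670 -0.4970 -0.0694]·P = -0.0005
det = 0.8438;  x = 0.0016+-0.1202z,  y = -0.0017+0.0700z
sphere 1 gives Az²+Bz+C=0 with A=1.0193, B=0.0691, C=-0.0768;  B²−4AC=0.3180;  roots -0.3105, 0.2427;  negative root z = -0.3105
x = 0.0389, y = -0.0234

(0.0389, -0.0234, -0.3105)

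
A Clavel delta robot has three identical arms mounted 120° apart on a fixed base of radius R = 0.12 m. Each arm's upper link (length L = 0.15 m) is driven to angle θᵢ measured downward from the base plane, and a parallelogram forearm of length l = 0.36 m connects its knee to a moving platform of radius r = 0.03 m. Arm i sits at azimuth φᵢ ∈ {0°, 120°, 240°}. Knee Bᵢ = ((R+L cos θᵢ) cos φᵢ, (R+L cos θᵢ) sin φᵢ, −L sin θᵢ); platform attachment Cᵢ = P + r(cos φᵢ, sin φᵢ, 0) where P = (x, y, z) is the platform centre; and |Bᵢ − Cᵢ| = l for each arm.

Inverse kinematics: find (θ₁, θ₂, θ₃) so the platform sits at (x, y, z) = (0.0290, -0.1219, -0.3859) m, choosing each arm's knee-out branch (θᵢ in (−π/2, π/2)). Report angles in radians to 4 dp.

θ₁ = 0.6982, θ₂ = 1.2217, θ₃ = 0.4364

φ1=0.0° → target in arm frame (0.0290, -0.1219)
  A cos θ + B sin θ = C:  0.0610·cos θ + -0.3859·sin θ = -0.2013
  √(A²+B²)=0.3907;  θ1 = -1.4140+2.1122 ≈ 0.6982
arm 2 (φ=120.0°): x'=-0.1201, y'=0.0358
  A=0.2101, B=-0.3859, C=(l²−L²−A²−y'²−z²)/(2L)=-0.2908
  θ2 = atan2(B,A) + arccos(C/0.4394) = 1.2217
φ3=240.0° → target in arm frame (0.0911, 0.0861)
  A cos θ + B sin θ = C:  -0.0011·cos θ + -0.3859·sin θ = -0.1641
  √(A²+B²)=0.3859;  θ3 = -1.5736+2.0100 ≈ 0.4364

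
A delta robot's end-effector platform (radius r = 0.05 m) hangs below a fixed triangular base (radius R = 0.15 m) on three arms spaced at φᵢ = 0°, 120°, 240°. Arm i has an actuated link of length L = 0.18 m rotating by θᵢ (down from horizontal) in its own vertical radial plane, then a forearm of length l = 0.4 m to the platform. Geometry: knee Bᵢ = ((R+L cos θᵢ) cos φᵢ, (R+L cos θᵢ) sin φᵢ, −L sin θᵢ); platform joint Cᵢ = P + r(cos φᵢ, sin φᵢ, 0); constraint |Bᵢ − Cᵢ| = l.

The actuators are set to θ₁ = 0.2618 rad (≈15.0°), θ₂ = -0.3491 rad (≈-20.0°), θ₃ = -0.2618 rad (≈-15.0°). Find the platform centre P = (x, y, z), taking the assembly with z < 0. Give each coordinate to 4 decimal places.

(-0.0636, 0.0076, -0.2611)

φ1=0.0°: virtual centre (0.2739, 0.0000, -0.0466), radius l
O2 = (0.2691·cos120.0°, 0.2691·sin120.0°, 0.0616) = (-0.1346, 0.2331, 0.0616)
O3 = (0.2739·cos240.0°, 0.2739·sin240.0°, 0.0466) = (-0.1369, -0.2372, 0.0466)
subtract pairs → two planes through P
plane₁₂: -0.8169x+0.4662y+0.2163z = -0.0009
Cramer: x(z) = 0.0006+0.2459z;  y(z) = -0.0010-0.0331z
sphere 1 gives Az²+Bz+C=0 with A=1.0616, B=-0.0412, C=-0.0831;  B²−4AC=0.3547;  roots -0.2611, 0.2999;  negative root z = -0.2611
x = -0.0636, y = 0.0076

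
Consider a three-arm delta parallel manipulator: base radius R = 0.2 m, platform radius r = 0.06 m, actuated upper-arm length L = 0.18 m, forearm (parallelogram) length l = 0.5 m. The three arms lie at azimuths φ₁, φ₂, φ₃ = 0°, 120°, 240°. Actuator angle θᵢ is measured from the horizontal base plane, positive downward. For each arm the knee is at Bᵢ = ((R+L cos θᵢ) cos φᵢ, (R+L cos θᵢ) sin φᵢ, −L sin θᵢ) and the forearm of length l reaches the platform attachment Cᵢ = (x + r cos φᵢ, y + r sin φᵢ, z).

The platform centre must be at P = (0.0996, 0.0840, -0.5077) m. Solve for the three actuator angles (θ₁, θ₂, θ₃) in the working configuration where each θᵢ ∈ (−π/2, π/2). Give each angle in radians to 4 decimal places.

θ₁ = 0.3491, θ₂ = 0.6108, θ₃ = 1.0473

arm 1 (φ=0.0°): x'=0.0996, y'=0.0840
  e−x'=0.0404;  (l²−L²−(e−x')²−y'²−z²)/2L = -0.1357
  √(A²+B²)=0.5093;  θ1 = -1.4914+1.8405 ≈ 0.3491
arm 2 (φ=120.0°): x'=0.0229, y'=-0.1283
  A cos θ + B sin θ = C:  0.1171·cos θ + -0.5077·sin θ = -0.1953
  √(A²+B²)=0.5210;  θ2 = -1.3442+1.9550 ≈ 0.6108
rotate P by −φ3: (-0.1225, 0.0443, -0.5077)
  A cos θ + B sin θ = C:  0.2625·cos θ + -0.5077·sin θ = -0.3085
  γ=atan2(-0.5077,0.2625)=-1.0935;  ψ=arccos(-0.5397)=2.1409;  θ3=γ+ψ≈1.0473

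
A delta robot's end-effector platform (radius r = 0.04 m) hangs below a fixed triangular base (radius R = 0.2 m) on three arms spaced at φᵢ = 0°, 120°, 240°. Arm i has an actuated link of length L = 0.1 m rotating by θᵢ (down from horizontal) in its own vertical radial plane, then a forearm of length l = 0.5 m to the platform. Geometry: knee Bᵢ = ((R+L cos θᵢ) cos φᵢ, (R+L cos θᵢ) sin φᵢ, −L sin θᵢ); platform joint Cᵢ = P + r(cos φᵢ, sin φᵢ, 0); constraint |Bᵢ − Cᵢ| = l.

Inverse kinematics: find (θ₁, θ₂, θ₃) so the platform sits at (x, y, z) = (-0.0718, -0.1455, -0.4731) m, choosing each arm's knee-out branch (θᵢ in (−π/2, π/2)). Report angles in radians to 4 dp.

arm 1 (φ=0.0°): x'=-0.0718, y'=-0.1455
  e−x'=0.2318;  (l²−L²−(e−x')²−y'²−z²)/2L = -0.2936
  θ1 = atan2(B,A) + arccos(C/0.5268) = 1.0468
φ2=120.0° → target in arm frame (-0.0901, 0.1349)
  A cos θ + B sin θ = C:  0.2501·cos θ + -0.4731·sin θ = -0.3229
  γ=atan2(-0.4731,0.2501)=-1.0845;  ψ=arccos(-0.6034)=2.2186;  θ2=γ+ψ≈1.1341
rotate P by −φ3: (0.1619, 0.0106, -0.4731)
  A cos θ + B sin θ = C:  -0.0019·cos θ + -0.4731·sin θ = 0.0803
  √(A²+B²)=0.4731;  θ3 = -1.5748+1.4002 ≈ -0.1746

θ₁ = 1.0468, θ₂ = 1.1341, θ₃ = -0.1746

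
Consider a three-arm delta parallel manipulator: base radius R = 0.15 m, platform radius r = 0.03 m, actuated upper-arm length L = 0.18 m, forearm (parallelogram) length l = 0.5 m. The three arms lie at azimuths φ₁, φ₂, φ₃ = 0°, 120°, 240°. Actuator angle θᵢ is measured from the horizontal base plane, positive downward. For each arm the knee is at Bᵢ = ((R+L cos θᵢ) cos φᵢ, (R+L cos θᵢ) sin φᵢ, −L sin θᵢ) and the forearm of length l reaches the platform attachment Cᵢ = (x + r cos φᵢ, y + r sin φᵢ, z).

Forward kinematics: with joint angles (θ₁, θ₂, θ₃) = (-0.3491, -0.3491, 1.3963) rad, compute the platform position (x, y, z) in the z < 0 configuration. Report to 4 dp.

S1 = (0.2891·cos0.0°, 0.2891·sin0.0°, 0.0616) = (0.2891, 0.0000, 0.0616)
φ2=120.0°: virtual centre (-0.1446, 0.2504, 0.0616), radius l
S3 = (0.1513·cos240.0°, 0.1513·sin240.0°, -0.1773) = (-0.0756, -0.1310, -0.1773)
eliminate P² terms by subtracting sphere 1 from 2 and 3
plane₁₂: -0.8674x+0.5008y+0.0000z = 0.0000
Cramer: x(z) = 0.0280-0.4037z;  y(z) = 0.0484-0.6992z
sphere 1 gives Az²+Bz+C=0 with A=1.6518, B=0.0200, C=-0.1757;  B²−4AC=1.1610;  roots -0.3322, 0.3201;  negative root z = -0.3322
x = 0.1621, y = 0.2807

(0.1621, 0.2807, -0.3322)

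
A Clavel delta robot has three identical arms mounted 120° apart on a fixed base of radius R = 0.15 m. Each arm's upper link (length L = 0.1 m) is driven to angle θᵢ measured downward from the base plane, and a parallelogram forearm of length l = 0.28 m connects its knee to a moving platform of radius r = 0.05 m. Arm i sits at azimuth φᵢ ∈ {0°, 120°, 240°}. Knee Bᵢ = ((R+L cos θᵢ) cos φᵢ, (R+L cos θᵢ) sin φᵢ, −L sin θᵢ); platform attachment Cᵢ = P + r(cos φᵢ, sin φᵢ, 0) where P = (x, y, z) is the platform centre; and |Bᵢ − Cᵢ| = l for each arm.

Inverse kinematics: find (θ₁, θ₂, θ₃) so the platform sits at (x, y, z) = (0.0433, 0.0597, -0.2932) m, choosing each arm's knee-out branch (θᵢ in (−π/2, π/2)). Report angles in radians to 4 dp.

rotate P by −φ1: (0.0433, 0.0597, -0.2932)
  A=0.0567, B=-0.2932, C=(l²−L²−A²−y'²−z²)/(2L)=-0.1217
  γ=atan2(-0.2932,0.0567)=-1.3798;  ψ=arccos(-0.4076)=1.9906;  θ1=γ+ψ≈0.6109
φ2=120.0° → target in arm frame (0.0301, -0.0673)
  e−x'=0.0699;  (l²−L²−(e−x')²−y'²−z²)/2L = -0.1350
  θ2 = atan2(B,A) + arccos(C/0.3014) = 0.6985
arm 3 (φ=240.0°): x'=-0.0734, y'=0.0076
  A=0.1734, B=-0.2932, C=(l²−L²−A²−y'²−z²)/(2L)=-0.2384
  √(A²+B²)=0.3406;  θ3 = -1.0368+2.3460 ≈ 1.3091

θ₁ = 0.6109, θ₂ = 0.6985, θ₃ = 1.3091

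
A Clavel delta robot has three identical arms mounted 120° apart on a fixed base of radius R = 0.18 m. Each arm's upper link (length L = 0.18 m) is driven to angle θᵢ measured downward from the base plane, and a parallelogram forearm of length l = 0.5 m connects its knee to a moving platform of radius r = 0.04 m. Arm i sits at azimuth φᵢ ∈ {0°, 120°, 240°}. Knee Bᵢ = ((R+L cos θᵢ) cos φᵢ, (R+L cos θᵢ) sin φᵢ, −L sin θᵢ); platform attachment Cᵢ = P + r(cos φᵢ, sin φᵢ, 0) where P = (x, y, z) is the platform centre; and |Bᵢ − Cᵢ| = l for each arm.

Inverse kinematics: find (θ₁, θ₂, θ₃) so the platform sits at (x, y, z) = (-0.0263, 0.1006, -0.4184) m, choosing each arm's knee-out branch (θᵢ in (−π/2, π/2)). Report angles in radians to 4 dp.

arm 1 (φ=0.0°): x'=-0.0263, y'=0.1006
  e−x'=0.1663;  (l²−L²−(e−x')²−y'²−z²)/2L = 0.0132
  √(A²+B²)=0.4502;  θ1 = -1.1925+1.5414 ≈ 0.3489
arm 2 (φ=120.0°): x'=0.1003, y'=-0.0275
  A cos θ + B sin θ = C:  0.0397·cos θ + -0.4184·sin θ = 0.1117
  θ2 = atan2(B,A) + arccos(C/0.4203) = -0.1743
rotate P by −φ3: (-0.0740, -0.0731, -0.4184)
  A=0.2140, B=-0.4184, C=(l²−L²−A²−y'²−z²)/(2L)=-0.0238
  √(A²+B²)=0.4699;  θ3 = -1.0981+1.6216 ≈ 0.5235

θ₁ = 0.3489, θ₂ = -0.1743, θ₃ = 0.5235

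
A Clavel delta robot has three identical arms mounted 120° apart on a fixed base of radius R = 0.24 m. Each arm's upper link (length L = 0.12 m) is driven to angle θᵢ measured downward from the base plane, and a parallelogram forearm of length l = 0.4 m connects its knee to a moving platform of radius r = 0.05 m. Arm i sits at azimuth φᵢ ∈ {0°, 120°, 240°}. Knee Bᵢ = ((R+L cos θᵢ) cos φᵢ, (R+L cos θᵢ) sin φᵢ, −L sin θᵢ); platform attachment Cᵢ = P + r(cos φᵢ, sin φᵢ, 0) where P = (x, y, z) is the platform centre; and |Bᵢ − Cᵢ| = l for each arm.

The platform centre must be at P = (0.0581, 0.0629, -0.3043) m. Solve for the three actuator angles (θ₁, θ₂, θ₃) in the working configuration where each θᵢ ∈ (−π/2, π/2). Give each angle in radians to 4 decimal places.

θ₁ = 0.0001, θ₂ = 0.2621, θ₃ = 0.9599

rotate P by −φ1: (0.0581, 0.0629, -0.3043)
  A=0.1319, B=-0.3043, C=(l²−L²−A²−y'²−z²)/(2L)=0.1319
  √(A²+B²)=0.3317;  θ1 = -1.1618+1.1619 ≈ 0.0001
φ2=120.0° → target in arm frame (0.0254, -0.0818)
  A cos θ + B sin θ = C:  0.1646·cos θ + -0.3043·sin θ = 0.0801
  θ2 = atan2(B,A) + arccos(C/0.3460) = 0.2621
φ3=240.0° → target in arm frame (-0.0835, 0.0189)
  A cos θ + B sin θ = C:  0.2735·cos θ + -0.3043·sin θ = -0.0924
  √(A²+B²)=0.4092;  θ3 = -0.8386+1.7985 ≈ 0.9599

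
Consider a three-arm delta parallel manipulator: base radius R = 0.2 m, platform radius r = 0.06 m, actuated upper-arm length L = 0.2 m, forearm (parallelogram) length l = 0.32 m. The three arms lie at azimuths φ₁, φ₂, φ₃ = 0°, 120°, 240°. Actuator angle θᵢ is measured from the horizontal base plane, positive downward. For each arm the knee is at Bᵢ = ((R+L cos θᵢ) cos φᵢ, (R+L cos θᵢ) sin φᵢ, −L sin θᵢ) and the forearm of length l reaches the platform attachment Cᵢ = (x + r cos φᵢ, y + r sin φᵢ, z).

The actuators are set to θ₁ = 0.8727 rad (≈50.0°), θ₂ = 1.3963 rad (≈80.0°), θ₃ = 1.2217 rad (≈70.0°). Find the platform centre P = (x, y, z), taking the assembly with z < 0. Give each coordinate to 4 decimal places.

(0.0745, -0.0290, -0.4060)

φ1=0.0°: virtual centre (0.2686, 0.0000, -0.1532), radius l
centre 2 = (0.1747·cos120.0°, 0.1747·sin120.0°, -0.1970) = (-0.0874, 0.1513, -0.1970)
centre 3 = (0.2084·cos240.0°, 0.2084·sin240.0°, -0.1879) = (-0.1042, -0.1805, -0.1879)
eliminate P² terms by subtracting sphere 1 from 2 and 3
[-0.7118 0.3026 -0.0875]·P = -0.0263;  [-0.7455 -0.3610 -0.0694]·P = -0.0168
Cramer: x(z) = 0.0302-0.1090z;  y(z) = -0.0157+0.0327z
quadratic in z: (1.0130)z²+(0.3574)z+(-0.0219)=0, √Δ=0.4651 → z ∈ {-0.4060, 0.0532}; z = -0.4060 (taking z<0)
x = 0.0745, y = -0.0290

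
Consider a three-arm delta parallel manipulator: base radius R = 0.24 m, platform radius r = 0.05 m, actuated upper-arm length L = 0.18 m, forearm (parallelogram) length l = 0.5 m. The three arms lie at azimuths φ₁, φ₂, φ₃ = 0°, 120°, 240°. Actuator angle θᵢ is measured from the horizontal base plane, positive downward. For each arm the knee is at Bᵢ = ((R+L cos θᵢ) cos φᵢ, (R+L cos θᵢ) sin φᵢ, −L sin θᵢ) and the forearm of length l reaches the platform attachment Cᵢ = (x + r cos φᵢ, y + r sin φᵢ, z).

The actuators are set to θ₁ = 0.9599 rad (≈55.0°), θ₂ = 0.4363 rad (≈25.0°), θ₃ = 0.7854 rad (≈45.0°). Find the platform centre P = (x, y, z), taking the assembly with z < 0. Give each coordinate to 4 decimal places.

(-0.0644, 0.0532, -0.4927)

O1 = (0.2932·cos0.0°, 0.2932·sin0.0°, -0.1474) = (0.2932, 0.0000, -0.1474)
φ2=120.0°: virtual centre (-0.1766, 0.3058, -0.0761), radius l
O3 = (0.3173·cos240.0°, 0.3173·sin240.0°, -0.1273) = (-0.1586, -0.2748, -0.1273)
subtract pairs → two planes through P
linear system: -0.9396x+0.6117y = 0.0228−0.1428z; -0.9038x+-0.5495y = 0.0091−0.0403z
Cramer: x(z) = -0.0169+0.0964z;  y(z) = 0.0112-0.0852z
quadratic in z: (1.0166)z²+(0.2331)z+(-0.1319)=0, √Δ=0.7686 → z ∈ {-0.4927, 0.2634}; z = -0.4927 (taking z<0)
x = -0.0644, y = 0.0532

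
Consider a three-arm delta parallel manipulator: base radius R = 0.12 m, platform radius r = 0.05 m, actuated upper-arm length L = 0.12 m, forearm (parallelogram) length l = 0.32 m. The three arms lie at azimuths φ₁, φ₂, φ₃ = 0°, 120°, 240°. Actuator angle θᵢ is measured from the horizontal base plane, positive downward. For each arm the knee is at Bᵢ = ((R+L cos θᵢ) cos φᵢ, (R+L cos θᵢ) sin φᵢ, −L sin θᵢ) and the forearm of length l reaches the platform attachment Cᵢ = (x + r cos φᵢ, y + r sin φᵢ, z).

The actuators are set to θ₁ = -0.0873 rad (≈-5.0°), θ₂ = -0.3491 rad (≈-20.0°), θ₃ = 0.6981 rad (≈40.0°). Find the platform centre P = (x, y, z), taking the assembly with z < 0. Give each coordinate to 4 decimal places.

arm 1 at φ=0.0°: e+L cos θ1 = 0.1895;  S1 = (0.1895, 0.0000, 0.0105)
arm 2 at φ=120.0°: e+L cos θ2 = 0.1828;  S2 = (-0.0914, 0.1583, 0.0410)
S3 = (0.1619·cos240.0°, 0.1619·sin240.0°, -0.0771) = (-0.0810, -0.1402, -0.0771)
eliminate P² terms by subtracting sphere 1 from 2 and 3
linear system: -0.5618x+0.3166y = -0.0009−0.0612z; -0.5410x+-0.2805y = -0.0039−-0.1752z
Cramer: x(z) = 0.0045-0.1165z;  y(z) = 0.0050-0.4000z
quadratic in z: (1.1735)z²+(0.0181)z+(-0.0680)=0, √Δ=0.5654 → z ∈ {-0.2486, 0.2332}; z = -0.2486 (taking z<0)
x = 0.0335, y = 0.1045

(0.0335, 0.1045, -0.2486)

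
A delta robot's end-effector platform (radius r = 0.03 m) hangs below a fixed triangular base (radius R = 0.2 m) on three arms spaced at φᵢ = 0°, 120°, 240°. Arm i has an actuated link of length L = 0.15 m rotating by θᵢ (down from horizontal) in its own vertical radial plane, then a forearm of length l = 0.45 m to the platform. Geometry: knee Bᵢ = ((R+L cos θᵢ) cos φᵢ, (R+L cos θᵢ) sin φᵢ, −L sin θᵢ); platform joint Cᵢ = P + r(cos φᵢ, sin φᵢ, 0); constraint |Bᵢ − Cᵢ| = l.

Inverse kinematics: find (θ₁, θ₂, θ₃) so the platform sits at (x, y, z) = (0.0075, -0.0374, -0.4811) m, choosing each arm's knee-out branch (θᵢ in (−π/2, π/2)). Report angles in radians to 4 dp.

rotate P by −φ1: (0.0075, -0.0374, -0.4811)
  A cos θ + B sin θ = C:  0.1625·cos θ + -0.4811·sin θ = -0.2642
  γ=atan2(-0.4811,0.1625)=-1.2451;  ψ=arccos(-0.5203)=2.1180;  θ1=γ+ψ≈0.8729
φ2=120.0° → target in arm frame (-0.0361, 0.0122)
  A=0.2061, B=-0.4811, C=(l²−L²−A²−y'²−z²)/(2L)=-0.3137
  √(A²+B²)=0.5234;  θ2 = -1.1660+2.2134 ≈ 1.0474
rotate P by −φ3: (0.0286, 0.0252, -0.4811)
  A=0.1414, B=-0.4811, C=(l²−L²−A²−y'²−z²)/(2L)=-0.2402
  γ=atan2(-0.4811,0.1414)=-1.2850;  ψ=arccos(-0.4791)=2.0704;  θ3=γ+ψ≈0.7854

θ₁ = 0.8729, θ₂ = 1.0474, θ₃ = 0.7854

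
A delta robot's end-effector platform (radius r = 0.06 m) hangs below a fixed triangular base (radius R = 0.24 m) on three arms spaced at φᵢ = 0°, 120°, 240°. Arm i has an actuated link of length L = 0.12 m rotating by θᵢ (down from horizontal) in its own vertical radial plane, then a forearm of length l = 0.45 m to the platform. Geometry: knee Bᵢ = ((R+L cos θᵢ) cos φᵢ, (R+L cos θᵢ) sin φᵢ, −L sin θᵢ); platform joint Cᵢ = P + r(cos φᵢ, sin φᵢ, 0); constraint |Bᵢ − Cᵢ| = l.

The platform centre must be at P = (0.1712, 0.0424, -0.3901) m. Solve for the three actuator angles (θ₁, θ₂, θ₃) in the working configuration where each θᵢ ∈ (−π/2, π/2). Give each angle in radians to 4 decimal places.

arm 1 (φ=0.0°): x'=0.1712, y'=0.0424
  A=0.0088, B=-0.3901, C=(l²−L²−A²−y'²−z²)/(2L)=0.1419
  γ=atan2(-0.3901,0.0088)=-1.5482;  ψ=arccos(0.3636)=1.1987;  θ1=γ+ψ≈-0.3495
φ2=120.0° → target in arm frame (-0.0489, -0.1695)
  A cos θ + B sin θ = C:  0.2289·cos θ + -0.3901·sin θ = -0.1883
  √(A²+B²)=0.4523;  θ2 = -1.0402+2.0001 ≈ 0.9599
φ3=240.0° → target in arm frame (-0.1223, 0.1271)
  e−x'=0.3023;  (l²−L²−(e−x')²−y'²−z²)/2L = -0.2984
  γ=atan2(-0.3901,0.3023)=-0.9115;  ψ=arccos(-0.6047)=2.2201;  θ3=γ+ψ≈1.3086

θ₁ = -0.3495, θ₂ = 0.9599, θ₃ = 1.3086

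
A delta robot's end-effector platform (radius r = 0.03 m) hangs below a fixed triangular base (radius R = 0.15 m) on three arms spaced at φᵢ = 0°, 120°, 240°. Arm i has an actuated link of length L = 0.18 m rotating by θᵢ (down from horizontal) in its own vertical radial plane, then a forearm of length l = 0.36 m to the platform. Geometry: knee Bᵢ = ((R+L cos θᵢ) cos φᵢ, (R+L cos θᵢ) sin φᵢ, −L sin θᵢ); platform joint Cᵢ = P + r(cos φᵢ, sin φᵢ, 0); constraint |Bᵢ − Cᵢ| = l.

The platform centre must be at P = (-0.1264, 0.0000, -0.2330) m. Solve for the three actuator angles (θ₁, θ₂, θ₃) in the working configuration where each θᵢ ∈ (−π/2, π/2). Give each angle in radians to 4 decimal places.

θ₁ = 0.9597, θ₂ = -0.0875, θ₃ = -0.0875

rotate P by −φ1: (-0.1264, 0.0000, -0.2330)
  A cos θ + B sin θ = C:  0.2464·cos θ + -0.2330·sin θ = -0.0494
  γ=atan2(-0.2330,0.2464)=-0.7575;  ψ=arccos(-0.1458)=1.7171;  θ1=γ+ψ≈0.9597
rotate P by −φ2: (0.0632, 0.1095, -0.2330)
  e−x'=0.0568;  (l²−L²−(e−x')²−y'²−z²)/2L = 0.0770
  θ2 = atan2(B,A) + arccos(C/0.2398) = -0.0875
φ3=240.0° → target in arm frame (0.0632, -0.1095)
  A cos θ + B sin θ = C:  0.0568·cos θ + -0.2330·sin θ = 0.0770
  √(A²+B²)=0.2398;  θ3 = -1.3317+1.2442 ≈ -0.0875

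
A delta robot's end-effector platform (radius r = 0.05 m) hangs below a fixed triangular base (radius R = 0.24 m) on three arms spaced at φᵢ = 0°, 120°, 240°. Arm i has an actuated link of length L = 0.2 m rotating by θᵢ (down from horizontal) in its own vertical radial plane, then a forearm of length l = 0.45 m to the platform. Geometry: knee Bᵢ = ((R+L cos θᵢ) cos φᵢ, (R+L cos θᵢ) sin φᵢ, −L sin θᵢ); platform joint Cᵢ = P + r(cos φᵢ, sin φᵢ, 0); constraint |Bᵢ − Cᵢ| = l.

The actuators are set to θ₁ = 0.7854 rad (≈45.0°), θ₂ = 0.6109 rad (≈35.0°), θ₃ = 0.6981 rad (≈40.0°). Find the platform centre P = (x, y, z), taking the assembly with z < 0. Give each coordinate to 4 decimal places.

(-0.0227, 0.0127, -0.4188)

O1 = (0.3314·cos0.0°, 0.3314·sin0.0°, -0.1414) = (0.3314, 0.0000, -0.1414)
O2 = (0.3538·cos120.0°, 0.3538·sin120.0°, -0.1147) = (-0.1769, 0.3064, -0.1147)
O3 = (0.3432·cos240.0°, 0.3432·sin240.0°, -0.1286) = (-0.1716, -0.2972, -0.1286)
subtract pairs → two planes through P
linear system: -1.0167x+0.6128y = 0.0085−0.0534z; -1.0061x+-0.5945y = 0.0045−0.0257z
Cramer: x(z) = -0.0064+0.0389z;  y(z) = 0.0033-0.0226z
quadratic in z: (1.0020)z²+(0.2564)z+(-0.0684)=0, √Δ=0.5829 → z ∈ {-0.4188, 0.1629}; z = -0.4188 (taking z<0)
x = -0.0227, y = 0.0127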